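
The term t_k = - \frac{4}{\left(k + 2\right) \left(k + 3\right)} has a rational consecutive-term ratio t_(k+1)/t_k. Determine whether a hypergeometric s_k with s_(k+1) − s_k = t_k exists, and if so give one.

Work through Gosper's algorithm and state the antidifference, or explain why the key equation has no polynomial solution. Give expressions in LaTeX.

s_k = - \frac{2 k}{k + 2}

The ratio is (k + 2)/(k + 4).
Take A(k)=k + 2, B(k)=k + 4, C(k)=1.
f must satisfy (k + 2)·f(k+1) − (k + 3)·f(k) = 1.
Degrees (1,1,0) ⇒ d ≤ 1.
Solving with deg f ≤ 1: f(k) = k/2.
Then R = B(k−1)f/C = k*(k + 3)/2, so s_k = R(k)·t_k = -2*k/(k + 2).
s_(k+1) − s_k = -4/(k**2 + 5*k + 6) = t_k.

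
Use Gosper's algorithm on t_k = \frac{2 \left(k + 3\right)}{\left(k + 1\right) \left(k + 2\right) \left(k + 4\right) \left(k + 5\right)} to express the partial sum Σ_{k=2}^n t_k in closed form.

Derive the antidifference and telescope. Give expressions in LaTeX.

S(n) = \frac{n^{2} + 7 n - 8}{18 \left(n^{2} + 7 n + 10\right)}

r(k) = (k + 1)*(k + 4)**2/((k + 3)**2*(k + 6)) after simplifying.
Gosper form: A/B · C(k+1)/C(k) with A=k + 1, B=k + 6, C=k**2 + 6*k + 9.
Key eq: (k + 1)·f(k+1) = (k + 5)·f(k) + (k**2 + 6*k + 9).
d = 4 from the (1,1,2) case.
Solving with deg f ≤ 4: f(k) = k*(k + 2)*(k + 3)*(k + 5)/8.
Get s_k = R·t_k = k*(k + 5)/(4*(k**2 + 5*k + 4)) with R(k) = B(k−1)f(k)/C(k) = k*(k + 2)*(k + 5)**2/(8*(k + 3)).
Check: Δs_k = 2*(k + 3)/(k**4 + 12*k**3 + 49*k**2 + 78*k + 40). ✓
Σ_(k=2)^n t_k = s_(n+1) − s_(2) = ((n**2 + 7*n + 6)/(4*(n**2 + 7*n + 10))) − (7/36), i.e. (n**2 + 7*n - 8)/(18*(n**2 + 7*n + 10)).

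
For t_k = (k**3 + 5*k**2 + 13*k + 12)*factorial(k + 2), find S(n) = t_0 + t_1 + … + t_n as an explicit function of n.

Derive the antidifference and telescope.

Compute t_(k+1)/t_k: get (k**4 + 11*k**3 + 50*k**2 + 109*k + 93)/(k**3 + 5*k**2 + 13*k + 12).
So A=k + 3 and B=1, with C=k**3 + 5*k**2 + 13*k + 12.
Need (k + 3)·f(k+1) − (1)·f(k) = k**3 + 5*k**2 + 13*k + 12.
d = 2 from the (1,0,3) case.
Solving with deg f ≤ 2: f(k) = k**2 + k + 3.
Then R = B(k−1)f/C = (k**2 + k + 3)/(k**3 + 5*k**2 + 13*k + 12), so s_k = R(k)·t_k = (k**2 + k + 3)*factorial(k + 2).
Verify: (k**3 + 5*k**2 + 13*k + 12)*factorial(k + 2) matches t_k.
Telescope: S(n) = s_(n+1) − s_(0) = (n**2 + 3*n + 5)*factorial(n + 3) − (6) = n**2*factorial(n + 3) + 3*n*factorial(n + 3) + 5*factorial(n + 3) - 6.

S(n) = n**2*factorial(n + 3) + 3*n*factorial(n + 3) + 5*factorial(n + 3) - 6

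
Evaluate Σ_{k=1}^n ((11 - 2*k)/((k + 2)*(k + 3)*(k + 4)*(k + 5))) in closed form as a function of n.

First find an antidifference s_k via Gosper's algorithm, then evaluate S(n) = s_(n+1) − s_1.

S(n) = n*(n**2 + 12*n + 77)/(30*(n**3 + 12*n**2 + 47*n + 60))

The ratio is (k + 2)*(2*k - 9)/((k + 6)*(2*k - 11)).
A = k + 2, B = k + 6, C = k - 11/2.
Key eq: (k + 2)·f(k+1) = (k + 5)·f(k) + (k - 11/2).
d = 3 from the (1,1,1) case.
Solve for f: f(k) = -k*(k**2 + 9*k + 34)/16 (degree 3 ≤ 3).
Certificate R = B(k−1)f/C = -k*(k + 5)*(k**2 + 9*k + 34)/(8*(2*k - 11)) gives s_k = k*(k**2 + 9*k + 34)/(8*(k + 2)*(k + 3)*(k + 4)).
s_(k+1) − s_k = (11 - 2*k)/(k**4 + 14*k**3 + 71*k**2 + 154*k + 120) = t_k.
Telescope: S(n) = s_(n+1) − s_(1) = (n**3 + 12*n**2 + 55*n + 44)/(8*(n**3 + 12*n**2 + 47*n + 60)) − (11/120) = n*(n**2 + 12*n + 77)/(30*(n**3 + 12*n**2 + 47*n + 60)).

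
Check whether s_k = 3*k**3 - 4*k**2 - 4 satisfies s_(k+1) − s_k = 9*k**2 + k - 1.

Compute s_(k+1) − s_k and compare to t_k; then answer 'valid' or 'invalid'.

s_(k+1) = 3*k**3 + 5*k**2 + k - 5
s_(k+1) − s_k = 9*k**2 + k - 1
(s_(k+1) − s_k) − t_k = 0

Valid: the claim telescopes to t_k.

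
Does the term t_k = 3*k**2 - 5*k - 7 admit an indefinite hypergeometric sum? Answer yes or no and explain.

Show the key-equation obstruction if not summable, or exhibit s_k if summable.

Yes. s_k = k*(k**2 - 4*k - 4).

Step 1: r(k) = (3*k**2 + k - 9)/(3*k**2 - 5*k - 7).
Factor: A=1; B=1; C=k**2 - 5*k/3 - 7/3.
f must satisfy (1)·f(k+1) − (1)·f(k) = k**2 - 5*k/3 - 7/3.
deg f ≤ 3 (via 0,0,2).
A polynomial solution: f(k) = k*(k**2 - 4*k - 4)/3.
R(k) = B(k−1)·f(k)/C(k) = k*(k**2 - 4*k - 4)/(3*k**2 - 5*k - 7); s_k = R·t_k = k*(k**2 - 4*k - 4).
Verify: 3*k**2 - 5*k - 7 matches t_k.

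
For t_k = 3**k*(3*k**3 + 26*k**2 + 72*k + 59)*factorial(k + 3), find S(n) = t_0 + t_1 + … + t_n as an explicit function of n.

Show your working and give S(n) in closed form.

S(n) = 3*3**n*n**2*factorial(n + 4) + 15*3**n*n*factorial(n + 4) + 15*3**n*factorial(n + 4) - 6

r(k) = 3*(3*k**4 + 47*k**3 + 273*k**2 + 692*k + 640)/(3*k**3 + 26*k**2 + 72*k + 59) after simplifying.
Factor: A=3*k + 12; B=1; C=k**3 + 26*k**2/3 + 24*k + 59/3.
Set up (3*k + 12)·f(k+1) − (1)·f(k) − (k**3 + 26*k**2/3 + 24*k + 59/3) = 0.
Bound: deg f ≤ 2.
Solve for f: f(k) = (k**2 + 3*k + 1)/3 (degree 2 ≤ 2).
Then R = B(k−1)f/C = (k**2 + 3*k + 1)/(3*k**3 + 26*k**2 + 72*k + 59), so s_k = R(k)·t_k = 3**k*(k**2 + 3*k + 1)*factorial(k + 3).
Check: Δs_k = 3**k*(3*k**3 + 26*k**2 + 72*k + 59)*factorial(k + 3). ✓
s_(n+1) = 3**(n + 1)*(n**2 + 5*n + 5)*factorial(n + 4) and s_(0) = 6, so S(n) = 3*3**n*n**2*factorial(n + 4) + 15*3**n*n*factorial(n + 4) + 15*3**n*factorial(n + 4) - 6.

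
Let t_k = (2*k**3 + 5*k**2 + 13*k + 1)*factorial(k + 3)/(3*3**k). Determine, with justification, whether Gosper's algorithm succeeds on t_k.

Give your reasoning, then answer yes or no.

Step 1: r(k) = (2*k**4 + 19*k**3 + 73*k**2 + 137*k + 84)/(3*(2*k**3 + 5*k**2 + 13*k + 1)).
So A=k/3 + 4/3 and B=1, with C=k**3 + 5*k**2/2 + 13*k/2 + 1/2.
Solve (k/3 + 4/3)·f(k+1) − (1)·f(k) = k**3 + 5*k**2/2 + 13*k/2 + 1/2.
Degrees (1,0,3) ⇒ d ≤ 2.
Solving with deg f ≤ 2: f(k) = 3*(k + 1)*(2*k - 3)/2.
Certificate R = B(k−1)f/C = 3*(k + 1)*(2*k - 3)/(2*k**3 + 5*k**2 + 13*k + 1) gives s_k = (k + 1)*(2*k - 3)*factorial(k + 3)/3**k.
Verify: (2*k**3 + 5*k**2 + 13*k + 1)*factorial(k + 3)/(3*3**k) matches t_k.

Yes. s_k = (k + 1)*(2*k - 3)*factorial(k + 3)/3**k.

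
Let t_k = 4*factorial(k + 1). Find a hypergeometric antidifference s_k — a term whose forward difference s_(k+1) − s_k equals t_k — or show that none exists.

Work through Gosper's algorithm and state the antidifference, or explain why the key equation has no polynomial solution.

Compute t_(k+1)/t_k: get k + 2.
So A=k + 2 and B=1, with C=1.
Need (k + 2)·f(k+1) − (1)·f(k) = 1.
Bound: deg f ≤ -1.
deg f ≤ -1 is impossible — no certificate.

not Gosper-summable; s_k does not exist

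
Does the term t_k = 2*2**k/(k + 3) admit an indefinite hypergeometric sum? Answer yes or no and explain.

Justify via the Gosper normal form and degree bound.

r(k) = 2*(k + 3)/(k + 4) after simplifying.
Factor: A=2*k + 6; B=k + 4; C=1.
Solve (2*k + 6)·f(k+1) − (k + 3)·f(k) = 1.
d = -1 from the (1,1,0) case.
Bound -1 < 0, so the key equation has no polynomial solution.

No. Not Gosper-summable.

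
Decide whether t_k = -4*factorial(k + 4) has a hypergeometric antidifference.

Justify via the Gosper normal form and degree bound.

No — t_k has no hypergeometric antidifference.

r(k) = k + 5 after simplifying.
A = k + 5, B = 1, C = 1.
f must satisfy (k + 5)·f(k+1) − (1)·f(k) = 1.
Bound: deg f ≤ -1.
Bound -1 < 0, so the key equation has no polynomial solution.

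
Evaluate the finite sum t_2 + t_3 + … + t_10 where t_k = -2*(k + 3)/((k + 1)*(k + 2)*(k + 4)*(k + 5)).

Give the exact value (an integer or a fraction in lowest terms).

Step 1: r(k) = (k + 1)*(k + 4)**2/((k + 3)**2*(k + 6)).
Take A(k)=k + 1, B(k)=k + 6, C(k)=k**2 + 6*k + 9.
Solve (k + 1)·f(k+1) − (k + 5)·f(k) = k**2 + 6*k + 9.
Degrees (1,1,2) ⇒ d ≤ 4.
A polynomial solution: f(k) = k*(k + 2)*(k + 3)*(k + 5)/8.
So s_k = (B(k−1)f/C)·t_k = (k*(k + 2)*(k + 5)**2/(8*(k + 3)))·t_k = k*(-k - 5)/(4*(k**2 + 5*k + 4)).
Verify: 2*(-k - 3)/(k**4 + 12*k**3 + 49*k**2 + 78*k + 40) matches t_k.
Σ_(k=2)^(10) t_k = s_(11) − s_(2) = -11/45 − (-7/36) = -1/20.

Σ = -1/20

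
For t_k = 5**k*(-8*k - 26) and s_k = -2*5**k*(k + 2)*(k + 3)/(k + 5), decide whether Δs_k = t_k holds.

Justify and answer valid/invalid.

Invalid: residual 5**k*(16*k**2 + 128*k + 252)/(k**2 + 11*k + 30) ≠ 0.

s_(k+1) = -10*5**k*(k + 3)*(k + 4)/(k + 6)
s_(k+1) − s_k = 2*5**k*(k + 3)*((k + 2)*(k + 6) - 5*(k + 4)*(k + 5))/((k + 5)*(k + 6))
(s_(k+1) − s_k) − t_k = 5**k*(16*k**2 + 128*k + 252)/(k**2 + 11*k + 30)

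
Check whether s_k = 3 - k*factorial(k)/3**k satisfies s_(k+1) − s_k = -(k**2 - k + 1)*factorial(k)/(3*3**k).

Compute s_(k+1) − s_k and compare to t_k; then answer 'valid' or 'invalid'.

valid (s_(k+1) − s_k reduces to t_k)

s_(k+1) = (9*3**k - k**2*factorial(k) - 2*k*factorial(k) - factorial(k))/(3*3**k)
s_(k+1) − s_k = -(k**2 - k + 1)*factorial(k)/(3*3**k)
(s_(k+1) − s_k) − t_k = 0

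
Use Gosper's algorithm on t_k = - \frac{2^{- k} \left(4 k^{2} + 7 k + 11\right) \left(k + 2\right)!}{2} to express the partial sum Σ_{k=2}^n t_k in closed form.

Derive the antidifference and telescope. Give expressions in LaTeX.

S(n) = 42 - 2 \cdot 2^{- n} n \left(n + 3\right)! - \frac{3 \cdot 2^{- n} \left(n + 3\right)!}{2}

The ratio is (k + 3)*(7*k + 4*(k + 1)**2 + 18)/(2*(4*k**2 + 7*k + 11)).
A = k/2 + 3/2, B = 1, C = k**2 + 7*k/4 + 11/4.
Set up (k/2 + 3/2)·f(k+1) − (1)·f(k) − (k**2 + 7*k/4 + 11/4) = 0.
From deg A=1, deg B=0, deg C=2: d=1.
Solving with deg f ≤ 1: f(k) = (4*k - 1)/2.
R(k) = B(k−1)·f(k)/C(k) = 2*(4*k - 1)/(4*k**2 + 7*k + 11); s_k = R·t_k = -(4*k - 1)*factorial(k + 2)/2**k.
Δs = -(4*k**2 + 7*k + 11)*factorial(k + 2)/(2*2**k), as required.
Evaluate: s_(n+1) = -2**(-n - 1)*(4*n + 3)*factorial(n + 3); subtract s_(2) = -42 ⇒ S(n) = 42 - 2*n*factorial(n + 3)/2**n - 3*factorial(n + 3)/(2*2**n).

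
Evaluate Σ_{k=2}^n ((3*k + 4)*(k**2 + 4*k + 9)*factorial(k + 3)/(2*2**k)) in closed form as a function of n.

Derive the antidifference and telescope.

t_(k+1)/t_k = (k + 4)*(3*k + 7)*(4*k + (k + 1)**2 + 13)/(2*(3*k + 4)*(k**2 + 4*k + 9)).
So A=k/2 + 2 and B=1, with C=k**3 + 16*k**2/3 + 43*k/3 + 12.
Need (k/2 + 2)·f(k+1) − (1)·f(k) = k**3 + 16*k**2/3 + 43*k/3 + 12.
d = 2 from the (1,0,3) case.
Coefficient equations give f(k) = 2*(3*k**2 + 4*k + 4)/3.
R(k) = B(k−1)·f(k)/C(k) = 2*(3*k**2 + 4*k + 4)/((3*k + 4)*(k**2 + 4*k + 9)); s_k = R·t_k = (3*k**2 + 4*k + 4)*factorial(k + 3)/2**k.
Check: Δs_k = (3*k + 4)*(k**2 + 4*k + 9)*factorial(k + 3)/(2*2**k). ✓
Σ_(k=2)^n t_k = s_(n+1) − s_(2) = (2**(-n - 1)*(3*n**2 + 10*n + 11)*factorial(n + 4)) − (720), i.e. (-1440*2**n + 3*n**6*factorial(n) + 40*n**5*factorial(n) + 216*n**4*factorial(n) + 610*n**3*factorial(n) + 957*n**2*factorial(n) + 790*n*factorial(n) + 264*factorial(n))/(2*2**n).

S(n) = (-1440*2**n + 3*n**6*factorial(n) + 40*n**5*factorial(n) + 216*n**4*factorial(n) + 610*n**3*factorial(n) + 957*n**2*factorial(n) + 790*n*factorial(n) + 264*factorial(n))/(2*2**n)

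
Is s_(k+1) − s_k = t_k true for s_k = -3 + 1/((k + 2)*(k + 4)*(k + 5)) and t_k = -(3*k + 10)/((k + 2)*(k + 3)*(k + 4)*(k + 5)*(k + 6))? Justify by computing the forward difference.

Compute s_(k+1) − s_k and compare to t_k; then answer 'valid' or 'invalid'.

s_(k+1) = -3 + 1/((k + 3)*(k + 5)*(k + 6))
s_(k+1) − s_k = ((k + 2)*(k + 4) - (k + 3)*(k + 6))/((k + 2)*(k + 3)*(k + 4)*(k + 5)*(k + 6))
(s_(k+1) − s_k) − t_k = 0

Valid — Δs_k = t_k.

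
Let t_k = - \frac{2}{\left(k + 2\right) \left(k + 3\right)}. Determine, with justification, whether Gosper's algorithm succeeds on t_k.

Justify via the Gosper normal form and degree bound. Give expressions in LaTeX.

t_(k+1)/t_k = (k + 2)/(k + 4).
So A=k + 2 and B=k + 4, with C=1.
Solve (k + 2)·f(k+1) − (k + 3)·f(k) = 1.
Bound: deg f ≤ 1.
A polynomial solution: f(k) = k/2.
Get s_k = R·t_k = -k/(k + 2) with R(k) = B(k−1)f(k)/C(k) = k*(k + 3)/2.
Δs = -2/(k**2 + 5*k + 6), as required.

Yes. s_k = - \frac{k}{k + 2}.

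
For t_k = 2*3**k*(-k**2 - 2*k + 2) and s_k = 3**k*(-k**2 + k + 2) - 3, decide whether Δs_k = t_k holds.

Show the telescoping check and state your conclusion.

s_(k+1) = 3*3**k*(k - (k + 1)**2 + 3) - 3
s_(k+1) − s_k = 2*3**k*(-k**2 - 2*k + 2)
(s_(k+1) − s_k) − t_k = 0

Valid — Δs_k = t_k.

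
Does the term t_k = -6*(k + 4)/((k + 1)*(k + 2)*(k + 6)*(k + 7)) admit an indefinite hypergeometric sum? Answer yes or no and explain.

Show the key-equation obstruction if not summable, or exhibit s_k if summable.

Yes. s_k = k*(-k - 7)/(2*(k**2 + 7*k + 6)).

r(k) = (k + 1)*(k + 5)*(k + 6)/((k + 3)*(k + 4)*(k + 8)) after simplifying.
Normal form (A,B,C) = (k + 1, k + 8, k**4 + 16*k**3 + 95*k**2 + 248*k + 240).
Key eq: (k + 1)·f(k+1) = (k + 7)·f(k) + (k**4 + 16*k**3 + 95*k**2 + 248*k + 240).
From deg A=1, deg B=1, deg C=4: d=6.
Coefficient equations give f(k) = k*(k + 2)*(k + 3)*(k + 4)*(k + 5)*(k + 7)/12.
Certificate R = B(k−1)f/C = k*(k + 2)*(k + 7)**2/(12*(k + 4)) gives s_k = k*(-k - 7)/(2*(k**2 + 7*k + 6)).
s_(k+1) − s_k = 6*(-k - 4)/(k**4 + 16*k**3 + 83*k**2 + 152*k + 84) = t_k.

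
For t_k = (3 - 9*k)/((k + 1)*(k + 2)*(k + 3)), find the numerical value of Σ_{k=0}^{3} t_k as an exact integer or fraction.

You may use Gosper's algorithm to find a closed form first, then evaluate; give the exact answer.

t_(k+1)/t_k = (k + 1)*(3*k + 2)/((k + 4)*(3*k - 1)).
Gosper form: A/B · C(k+1)/C(k) with A=k + 1, B=k + 4, C=k - 1/3.
Need (k + 1)·f(k+1) − (k + 3)·f(k) = k - 1/3.
Degrees (1,1,1) ⇒ d ≤ 2.
Match coefficients ⇒ f(k) = k*(k - 3)/6.
So s_k = (B(k−1)f/C)·t_k = (k*(k - 3)*(k + 3)/(2*(3*k - 1)))·t_k = -3*k*(k - 3)/(2*(k + 1)*(k + 2)).
Δs = 3*(1 - 3*k)/(k**3 + 6*k**2 + 11*k + 6), as required.
Σ_(k=0)^(3) t_k = s_(4) − s_(0) = -1/5 − (0) = -1/5.

Σ = -1/5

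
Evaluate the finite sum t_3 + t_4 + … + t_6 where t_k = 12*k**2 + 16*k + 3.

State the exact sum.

The ratio is (12*k**2 + 40*k + 31)/(12*k**2 + 16*k + 3).
Take A(k)=1, B(k)=1, C(k)=k**2 + 4*k/3 + 1/4.
Solve (1)·f(k+1) − (1)·f(k) = k**2 + 4*k/3 + 1/4.
Bound: deg f ≤ 3.
Coefficient equations give f(k) = k*(4*k**2 + 2*k - 3)/12.
Get s_k = R·t_k = k*(4*k**2 + 2*k - 3) with R(k) = B(k−1)f(k)/C(k) = k*(4*k**2 + 2*k - 3)/(12*k**2 + 16*k + 3).
Verify: 12*k**2 + 16*k + 3 matches t_k.
Evaluate s at k=7 and k=3: 1449 and 117; difference 1332.

Σ = 1332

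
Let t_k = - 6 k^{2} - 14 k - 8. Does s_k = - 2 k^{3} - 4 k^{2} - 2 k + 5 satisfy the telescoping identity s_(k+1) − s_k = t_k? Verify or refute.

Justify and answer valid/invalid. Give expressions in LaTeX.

valid; difference matches t_k

s_(k+1) = -2*k**3 - 10*k**2 - 16*k - 3
s_(k+1) − s_k = -6*k**2 - 14*k - 8
(s_(k+1) − s_k) − t_k = 0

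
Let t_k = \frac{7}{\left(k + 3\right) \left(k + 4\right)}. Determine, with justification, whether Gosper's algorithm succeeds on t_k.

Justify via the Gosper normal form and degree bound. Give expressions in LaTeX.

r(k) = (k + 3)/(k + 5) after simplifying.
Normal form (A,B,C) = (k + 3, k + 5, 1).
Set up (k + 3)·f(k+1) − (k + 4)·f(k) − (1) = 0.
Bound: deg f ≤ 1.
Coefficient equations give f(k) = k/3.
Get s_k = R·t_k = 7*k/(3*(k + 3)) with R(k) = B(k−1)f(k)/C(k) = k*(k + 4)/3.
Verify: 7/(k**2 + 7*k + 12) matches t_k.

Yes. s_k = \frac{7 k}{3 \left(k + 3\right)}.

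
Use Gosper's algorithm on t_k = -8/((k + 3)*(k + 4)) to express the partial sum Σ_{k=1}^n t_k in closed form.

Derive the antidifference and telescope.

S(n) = -2*n/(n + 4)

Step 1: r(k) = (k + 3)/(k + 5).
Take A(k)=k + 3, B(k)=k + 5, C(k)=1.
Set up (k + 3)·f(k+1) − (k + 4)·f(k) − (1) = 0.
d = 1 from the (1,1,0) case.
Match coefficients ⇒ f(k) = k/3.
Get s_k = R·t_k = -8*k/(3*k + 9) with R(k) = B(k−1)f(k)/C(k) = k*(k + 4)/3.
Δs = -8/(k**2 + 7*k + 12), as required.
Telescope: S(n) = s_(n+1) − s_(1) = 8*(-n - 1)/(3*(n + 4)) − (-2/3) = -2*n/(n + 4).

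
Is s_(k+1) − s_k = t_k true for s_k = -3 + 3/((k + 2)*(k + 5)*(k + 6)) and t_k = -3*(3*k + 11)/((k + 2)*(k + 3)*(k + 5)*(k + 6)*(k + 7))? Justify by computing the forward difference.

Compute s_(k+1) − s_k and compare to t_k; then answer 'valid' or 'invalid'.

Valid: the claim telescopes to t_k.

s_(k+1) = -3 + 3/((k + 3)*(k + 6)*(k + 7))
s_(k+1) − s_k = 3*(-3*k - 11)/(k**5 + 23*k**4 + 203*k**3 + 853*k**2 + 1692*k + 1260)
(s_(k+1) − s_k) − t_k = 0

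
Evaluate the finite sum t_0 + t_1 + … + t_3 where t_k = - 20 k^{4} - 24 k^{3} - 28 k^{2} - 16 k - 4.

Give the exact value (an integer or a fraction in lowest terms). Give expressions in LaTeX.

Σ = -3328

Ratio r(k) = (5*k**4 + 26*k**3 + 55*k**2 + 56*k + 23)/(5*k**4 + 6*k**3 + 7*k**2 + 4*k + 1).
A = 1, B = 1, C = k**4 + 6*k**3/5 + 7*k**2/5 + 4*k/5 + 1/5.
Set up (1)·f(k+1) − (1)·f(k) − (k**4 + 6*k**3/5 + 7*k**2/5 + 4*k/5 + 1/5) = 0.
Bound: deg f ≤ 5.
A polynomial solution: f(k) = k**3*(k**2 - k + 1)/5.
So s_k = (B(k−1)f/C)·t_k = (k**3*(k**2 - k + 1)/(5*k**4 + 6*k**3 + 7*k**2 + 4*k + 1))·t_k = 4*k**3*(-k**2 + k - 1).
Verify: -20*k**4 - 24*k**3 - 28*k**2 - 16*k - 4 matches t_k.
Evaluate s at k=4 and k=0: -3328 and 0; difference -3328.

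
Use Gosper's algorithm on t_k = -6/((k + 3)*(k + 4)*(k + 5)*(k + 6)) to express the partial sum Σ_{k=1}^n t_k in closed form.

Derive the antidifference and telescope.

Step 1: r(k) = (k + 3)/(k + 7).
Normal form (A,B,C) = (k + 3, k + 7, 1).
Set up (k + 3)·f(k+1) − (k + 6)·f(k) − (1) = 0.
Bound: deg f ≤ 3.
Coefficient equations give f(k) = k*(k**2 + 12*k + 47)/180.
Get s_k = R·t_k = k*(-k**2 - 12*k - 47)/(30*(k + 3)*(k + 4)*(k + 5)) with R(k) = B(k−1)f(k)/C(k) = k*(k + 6)*(k**2 + 12*k + 47)/180.
Verify: -6/(k**4 + 18*k**3 + 119*k**2 + 342*k + 360) matches t_k.
Evaluate: s_(n+1) = (-n**3 - 15*n**2 - 74*n - 60)/(30*(n**3 + 15*n**2 + 74*n + 120)); subtract s_(1) = -1/60 ⇒ S(n) = n*(-n**2 - 15*n - 74)/(60*(n**3 + 15*n**2 + 74*n + 120)).

S(n) = n*(-n**2 - 15*n - 74)/(60*(n**3 + 15*n**2 + 74*n + 120))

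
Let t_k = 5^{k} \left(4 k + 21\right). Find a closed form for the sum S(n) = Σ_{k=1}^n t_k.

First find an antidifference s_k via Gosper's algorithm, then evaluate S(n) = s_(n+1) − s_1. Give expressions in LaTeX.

S(n) = 5 \cdot 5^{n} n + 25 \cdot 5^{n} - 25

Compute t_(k+1)/t_k: get 5*(4*k + 25)/(4*k + 21).
Normal form (A,B,C) = (5, 1, k + 21/4).
Solve (5)·f(k+1) − (1)·f(k) = k + 21/4.
Bound: deg f ≤ 1.
Solving with deg f ≤ 1: f(k) = (k + 4)/4.
Certificate R = B(k−1)f/C = (k + 4)/(4*k + 21) gives s_k = 5**k*(k + 4).
s_(k+1) − s_k = 5**k*(4*k + 21) = t_k.
Evaluate: s_(n+1) = 5**(n + 1)*(n + 5); subtract s_(1) = 25 ⇒ S(n) = 5*5**n*n + 25*5**n - 25.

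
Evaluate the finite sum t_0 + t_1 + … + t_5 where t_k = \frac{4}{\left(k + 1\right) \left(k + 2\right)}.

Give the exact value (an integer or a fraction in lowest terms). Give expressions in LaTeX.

t_(k+1)/t_k = (k + 1)/(k + 3).
Normal form (A,B,C) = (k + 1, k + 3, 1).
Set up (k + 1)·f(k+1) − (k + 2)·f(k) − (1) = 0.
deg f ≤ 1 (via 1,1,0).
Coefficient equations give f(k) = k.
Get s_k = R·t_k = 4*k/(k + 1) with R(k) = B(k−1)f(k)/C(k) = k*(k + 2).
Δs = 4/(k**2 + 3*k + 2), as required.
Σ_(k=0)^(5) t_k = s_(6) − s_(0) = 24/7 − (0) = 24/7.

Σ = 24/7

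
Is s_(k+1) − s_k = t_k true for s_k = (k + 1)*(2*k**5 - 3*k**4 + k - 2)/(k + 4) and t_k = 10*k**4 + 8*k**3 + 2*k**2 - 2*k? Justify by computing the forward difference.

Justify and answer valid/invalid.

Invalid: residual 3*(-8*k**5 - 51*k**4 - 34*k**3 - 6*k**2 + 9*k - 2)/(k**2 + 9*k + 20) ≠ 0.

s_(k+1) = (k + 2)*(k + 2*(k + 1)**5 - 3*(k + 1)**4 - 1)/(k + 5)
s_(k+1) − s_k = (10*k**6 + 74*k**5 + 121*k**4 + 74*k**3 + 4*k**2 - 13*k - 6)/(k**2 + 9*k + 20)
(s_(k+1) − s_k) − t_k = 3*(-8*k**5 - 51*k**4 - 34*k**3 - 6*k**2 + 9*k - 2)/(k**2 + 9*k + 20)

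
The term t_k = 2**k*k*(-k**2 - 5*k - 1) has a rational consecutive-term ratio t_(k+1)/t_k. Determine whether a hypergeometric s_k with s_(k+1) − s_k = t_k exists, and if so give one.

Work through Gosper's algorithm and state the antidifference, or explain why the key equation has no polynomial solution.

Ratio r(k) = 2*(k + 1)*(5*k + (k + 1)**2 + 6)/(k*(k**2 + 5*k + 1)).
Normal form (A,B,C) = (2, 1, k**3 + 5*k**2 + k).
f must satisfy (2)·f(k+1) − (1)·f(k) = k**3 + 5*k**2 + k.
Bound: deg f ≤ 3.
Match coefficients ⇒ f(k) = k**3 - k**2 - k + 2.
R(k) = B(k−1)·f(k)/C(k) = (k**3 - k**2 - k + 2)/(k*(k**2 + 5*k + 1)); s_k = R·t_k = 2**k*(-k**3 + k**2 + k - 2).
Verify: 2**k*k*(-k**2 - 5*k - 1) matches t_k.

s_k = 2**k*(-k**3 + k**2 + k - 2)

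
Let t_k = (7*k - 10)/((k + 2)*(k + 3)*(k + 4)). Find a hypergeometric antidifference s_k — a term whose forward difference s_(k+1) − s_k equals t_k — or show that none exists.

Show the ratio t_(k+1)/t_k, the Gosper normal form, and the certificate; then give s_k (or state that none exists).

s_k = k*(k - 16)/(3*(k + 2)*(k + 3))

The ratio is (k + 2)*(7*k - 3)/((k + 5)*(7*k - 10)).
A = k + 2, B = k + 5, C = k - 10/7.
Set up (k + 2)·f(k+1) − (k + 4)·f(k) − (k - 10/7) = 0.
d = 2 from the (1,1,1) case.
Solve for f: f(k) = k*(k - 16)/21 (degree 2 ≤ 2).
So s_k = (B(k−1)f/C)·t_k = (k*(k - 16)*(k + 4)/(3*(7*k - 10)))·t_k = k*(k - 16)/(3*(k + 2)*(k + 3)).
Check: Δs_k = (7*k - 10)/(k**3 + 9*k**2 + 26*k + 24). ✓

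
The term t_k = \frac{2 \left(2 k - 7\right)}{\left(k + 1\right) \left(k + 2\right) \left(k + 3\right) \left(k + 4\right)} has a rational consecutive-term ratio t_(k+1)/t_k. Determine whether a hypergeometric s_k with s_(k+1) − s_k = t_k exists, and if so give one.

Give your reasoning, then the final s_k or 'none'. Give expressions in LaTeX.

The ratio is (k + 1)*(2*k - 5)/((k + 5)*(2*k - 7)).
A = k + 1, B = k + 5, C = k - 7/2.
Key eq: (k + 1)·f(k+1) = (k + 4)·f(k) + (k - 7/2).
d = 3 from the (1,1,1) case.
A polynomial solution: f(k) = -k*(k**2 + 6*k + 14)/6.
Certificate R = B(k−1)f/C = -k*(k + 4)*(k**2 + 6*k + 14)/(3*(2*k - 7)) gives s_k = 2*k*(-k**2 - 6*k - 14)/(3*(k + 1)*(k + 2)*(k + 3)).
s_(k+1) − s_k = 2*(2*k - 7)/(k**4 + 10*k**3 + 35*k**2 + 50*k + 24) = t_k.

s_k = \frac{2 k \left(- k^{2} - 6 k - 14\right)}{3 \left(k + 1\right) \left(k + 2\right) \left(k + 3\right)}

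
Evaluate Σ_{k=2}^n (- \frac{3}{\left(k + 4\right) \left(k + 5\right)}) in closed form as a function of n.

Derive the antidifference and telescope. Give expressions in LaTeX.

S(n) = \frac{1 - n}{2 \left(n + 5\right)}

r(k) = (k + 4)/(k + 6) after simplifying.
Gosper form: A/B · C(k+1)/C(k) with A=k + 4, B=k + 6, C=1.
Need (k + 4)·f(k+1) − (k + 5)·f(k) = 1.
d = 1 from the (1,1,0) case.
Solving with deg f ≤ 1: f(k) = k/4.
Then R = B(k−1)f/C = k*(k + 5)/4, so s_k = R(k)·t_k = -3*k/(4*k + 16).
Check: Δs_k = -3/(k**2 + 9*k + 20). ✓
s_(n+1) = 3*(-n - 1)/(4*(n + 5)) and s_(2) = -1/4, so S(n) = (1 - n)/(2*(n + 5)).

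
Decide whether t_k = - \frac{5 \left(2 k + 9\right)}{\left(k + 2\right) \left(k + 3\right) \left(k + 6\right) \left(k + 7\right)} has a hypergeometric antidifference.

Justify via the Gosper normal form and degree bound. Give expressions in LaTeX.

Ratio r(k) = (k + 2)*(k + 6)*(2*k + 11)/((k + 4)*(k + 8)*(2*k + 9)).
So A=k + 2 and B=k + 8, with C=k**3 + 27*k**2/2 + 121*k/2 + 90.
Solve (k + 2)·f(k+1) − (k + 7)·f(k) = k**3 + 27*k**2/2 + 121*k/2 + 90.
deg f ≤ 5 (via 1,1,3).
Solve for f: f(k) = k*(k + 3)*(k + 4)*(k + 5)*(k + 8)/24 (degree 5 ≤ 5).
Get s_k = R·t_k = 5*k*(-k - 8)/(12*(k**2 + 8*k + 12)) with R(k) = B(k−1)f(k)/C(k) = k*(k + 3)*(k + 7)*(k + 8)/(12*(2*k + 9)).
Δs = 5*(-2*k - 9)/(k**4 + 18*k**3 + 113*k**2 + 288*k + 252), as required.

Yes. s_k = \frac{5 k \left(- k - 8\right)}{12 \left(k^{2} + 8 k + 12\right)}.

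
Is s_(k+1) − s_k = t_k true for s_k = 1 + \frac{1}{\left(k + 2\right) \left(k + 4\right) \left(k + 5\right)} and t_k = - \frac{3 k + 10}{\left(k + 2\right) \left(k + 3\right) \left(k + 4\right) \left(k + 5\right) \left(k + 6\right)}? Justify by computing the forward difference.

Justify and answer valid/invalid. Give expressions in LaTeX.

Valid: the claim telescopes to t_k.

s_(k+1) = 1 + 1/((k + 3)*(k + 5)*(k + 6))
s_(k+1) − s_k = ((k + 2)*(k + 4) - (k + 3)*(k + 6))/((k + 2)*(k + 3)*(k + 4)*(k + 5)*(k + 6))
(s_(k+1) − s_k) − t_k = 0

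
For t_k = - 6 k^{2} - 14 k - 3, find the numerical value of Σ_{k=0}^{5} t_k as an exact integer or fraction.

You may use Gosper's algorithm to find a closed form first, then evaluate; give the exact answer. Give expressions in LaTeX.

Σ = -558

The ratio is (6*k**2 + 26*k + 23)/(6*k**2 + 14*k + 3).
A = 1, B = 1, C = k**2 + 7*k/3 + 1/2.
f must satisfy (1)·f(k+1) − (1)·f(k) = k**2 + 7*k/3 + 1/2.
Degrees (0,0,2) ⇒ d ≤ 3.
A polynomial solution: f(k) = k*(2*k**2 + 4*k - 3)/6.
R(k) = B(k−1)·f(k)/C(k) = k*(2*k**2 + 4*k - 3)/(6*k**2 + 14*k + 3); s_k = R·t_k = k*(-2*k**2 - 4*k + 3).
s_(k+1) − s_k = -6*k**2 - 14*k - 3 = t_k.
Σ_(k=0)^(5) t_k = s_(6) − s_(0) = -558 − (0) = -558.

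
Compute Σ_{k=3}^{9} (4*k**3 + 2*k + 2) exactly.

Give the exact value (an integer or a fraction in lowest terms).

t_(k+1)/t_k = (k + 2*(k + 1)**3 + 2)/(2*k**3 + k + 1).
Gosper form: A/B · C(k+1)/C(k) with A=1, B=1, C=k**3 + k/2 + 1/2.
Need (1)·f(k+1) − (1)·f(k) = k**3 + k/2 + 1/2.
Bound: deg f ≤ 4.
Coefficient equations give f(k) = k*(k**3 - 2*k**2 + 2*k + 1)/4.
Get s_k = R·t_k = k*(k**3 - 2*k**2 + 2*k + 1) with R(k) = B(k−1)f(k)/C(k) = k*(k**3 - 2*k**2 + 2*k + 1)/(2*(2*k**3 + k + 1)).
Δs = 4*k**3 + 2*k + 2, as required.
Evaluate s at k=10 and k=3: 8210 and 48; difference 8162.

Σ = 8162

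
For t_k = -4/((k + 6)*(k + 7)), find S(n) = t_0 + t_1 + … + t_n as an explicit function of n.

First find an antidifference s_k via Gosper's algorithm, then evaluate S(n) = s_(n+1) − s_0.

Compute t_(k+1)/t_k: get (k + 6)/(k + 8).
Factor: A=k + 6; B=k + 8; C=1.
f must satisfy (k + 6)·f(k+1) − (k + 7)·f(k) = 1.
deg f ≤ 1 (via 1,1,0).
Coefficient equations give f(k) = k/6.
So s_k = (B(k−1)f/C)·t_k = (k*(k + 7)/6)·t_k = -2*k/(3*k + 18).
Δs = -4/(k**2 + 13*k + 42), as required.
Evaluate: s_(n+1) = 2*(-n - 1)/(3*(n + 7)); subtract s_(0) = 0 ⇒ S(n) = 2*(-n - 1)/(3*(n + 7)).

S(n) = 2*(-n - 1)/(3*(n + 7))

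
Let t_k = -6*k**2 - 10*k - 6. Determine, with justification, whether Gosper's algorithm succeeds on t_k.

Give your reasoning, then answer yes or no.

Yes. s_k = 2*k*(-k**2 - k - 1).

t_(k+1)/t_k = (3*k**2 + 11*k + 11)/(3*k**2 + 5*k + 3).
Gosper form: A/B · C(k+1)/C(k) with A=1, B=1, C=k**2 + 5*k/3 + 1.
f must satisfy (1)·f(k+1) − (1)·f(k) = k**2 + 5*k/3 + 1.
d = 3 from the (0,0,2) case.
Coefficient equations give f(k) = k*(k**2 + k + 1)/3.
Certificate R = B(k−1)f/C = k*(k**2 + k + 1)/(3*k**2 + 5*k + 3) gives s_k = 2*k*(-k**2 - k - 1).
Verify: -6*k**2 - 10*k - 6 matches t_k.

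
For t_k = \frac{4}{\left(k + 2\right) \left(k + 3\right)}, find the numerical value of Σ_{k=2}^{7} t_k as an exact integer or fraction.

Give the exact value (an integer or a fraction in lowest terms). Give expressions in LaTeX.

Σ = 3/5

t_(k+1)/t_k = (k + 2)/(k + 4).
Gosper form: A/B · C(k+1)/C(k) with A=k + 2, B=k + 4, C=1.
Key eq: (k + 2)·f(k+1) = (k + 3)·f(k) + (1).
Degrees (1,1,0) ⇒ d ≤ 1.
Coefficient equations give f(k) = k/2.
So s_k = (B(k−1)f/C)·t_k = (k*(k + 3)/2)·t_k = 2*k/(k + 2).
Δs = 4/(k**2 + 5*k + 6), as required.
Σ_(k=2)^(7) t_k = s_(8) − s_(2) = 8/5 − (1) = 3/5.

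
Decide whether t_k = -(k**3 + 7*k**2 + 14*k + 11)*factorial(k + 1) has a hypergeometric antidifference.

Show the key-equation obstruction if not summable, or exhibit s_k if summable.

Yes. s_k = -(k**2 + 4*k + 1)*factorial(k + 1).

r(k) = (k**4 + 12*k**3 + 51*k**2 + 95*k + 66)/(k**3 + 7*k**2 + 14*k + 11) after simplifying.
Factor: A=k + 2; B=1; C=k**3 + 7*k**2 + 14*k + 11.
Key eq: (k + 2)·f(k+1) = (1)·f(k) + (k**3 + 7*k**2 + 14*k + 11).
d = 2 from the (1,0,3) case.
Solving with deg f ≤ 2: f(k) = k**2 + 4*k + 1.
Certificate R = B(k−1)f/C = (k**2 + 4*k + 1)/(k**3 + 7*k**2 + 14*k + 11) gives s_k = -(k**2 + 4*k + 1)*factorial(k + 1).
Verify: -(k**3 + 7*k**2 + 14*k + 11)*factorial(k + 1) matches t_k.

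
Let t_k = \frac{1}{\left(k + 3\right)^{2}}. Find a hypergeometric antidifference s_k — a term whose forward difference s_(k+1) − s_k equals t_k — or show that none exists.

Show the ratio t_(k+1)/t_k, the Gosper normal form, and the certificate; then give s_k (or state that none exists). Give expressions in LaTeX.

r(k) = (k + 3)**2/(k + 4)**2 after simplifying.
Factor: A=k**2 + 6*k + 9; B=k**2 + 8*k + 16; C=1.
Need (k**2 + 6*k + 9)·f(k+1) − (k**2 + 6*k + 9)·f(k) = 1.
d = 0 from the (2,2,0) case.
Write f(k) = c0. Then LHS − RHS = -1, requiring -1 = 0: contradictory. No certificate.

none (Gosper's algorithm certifies no s_k)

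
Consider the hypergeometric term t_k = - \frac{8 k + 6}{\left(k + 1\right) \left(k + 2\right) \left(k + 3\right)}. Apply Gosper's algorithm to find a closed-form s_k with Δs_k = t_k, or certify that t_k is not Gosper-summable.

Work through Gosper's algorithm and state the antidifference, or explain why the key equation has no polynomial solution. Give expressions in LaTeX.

Compute t_(k+1)/t_k: get (k + 1)*(4*k + 7)/((k + 4)*(4*k + 3)).
So A=k + 1 and B=k + 4, with C=k + 3/4.
f must satisfy (k + 1)·f(k+1) − (k + 3)·f(k) = k + 3/4.
Bound: deg f ≤ 2.
Coefficient equations give f(k) = k*(7*k + 5)/16.
R(k) = B(k−1)·f(k)/C(k) = k*(k + 3)*(7*k + 5)/(4*(4*k + 3)); s_k = R·t_k = -k*(7*k + 5)/(2*(k + 1)*(k + 2)).
s_(k+1) − s_k = 2*(-4*k - 3)/(k**3 + 6*k**2 + 11*k + 6) = t_k.

s_k = - \frac{k \left(7 k + 5\right)}{2 \left(k + 1\right) \left(k + 2\right)}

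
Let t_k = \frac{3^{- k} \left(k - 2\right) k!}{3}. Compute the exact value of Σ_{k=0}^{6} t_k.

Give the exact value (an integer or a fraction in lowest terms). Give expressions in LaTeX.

Compute t_(k+1)/t_k: get (k**2 - 1)/(3*(k - 2)).
A = k/3 + 1/3, B = 1, C = k - 2.
Key eq: (k/3 + 1/3)·f(k+1) = (1)·f(k) + (k - 2).
From deg A=1, deg B=0, deg C=1: d=0.
Solving with deg f ≤ 0: f(k) = 3.
R(k) = B(k−1)·f(k)/C(k) = 3/(k - 2); s_k = R·t_k = factorial(k)/3**k.
Check: Δs_k = (k - 2)*factorial(k)/(3*3**k). ✓
Sum = s_(7) − s_(0); s_(7) = 560/243, s_(0) = 1 ⇒ 317/243.

Σ = 317/243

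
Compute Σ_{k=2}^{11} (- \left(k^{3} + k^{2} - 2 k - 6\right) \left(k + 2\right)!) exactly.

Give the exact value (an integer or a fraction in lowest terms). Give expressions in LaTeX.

Ratio r(k) = (k**4 + 7*k**3 + 15*k**2 + 3*k - 18)/(k**3 + k**2 - 2*k - 6).
Normal form (A,B,C) = (k + 3, 1, k**3 + k**2 - 2*k - 6).
f must satisfy (k + 3)·f(k+1) − (1)·f(k) = k**3 + k**2 - 2*k - 6.
d = 2 from the (1,0,3) case.
Solving with deg f ≤ 2: f(k) = k*(k - 3).
Get s_k = R·t_k = -k*(k - 3)*factorial(k + 2) with R(k) = B(k−1)f(k)/C(k) = k*(k - 3)/(k**3 + k**2 - 2*k - 6).
s_(k+1) − s_k = -(k**3 + k**2 - 2*k - 6)*factorial(k + 2) = t_k.
Sum = s_(12) − s_(2); s_(12) = -9415255449600, s_(2) = 48 ⇒ -9415255449648.

Σ = -9415255449648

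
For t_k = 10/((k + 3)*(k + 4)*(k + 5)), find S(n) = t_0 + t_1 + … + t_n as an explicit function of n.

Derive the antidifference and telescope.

Step 1: r(k) = (k + 3)/(k + 6).
A = k + 3, B = k + 6, C = 1.
Set up (k + 3)·f(k+1) − (k + 5)·f(k) − (1) = 0.
d = 2 from the (1,1,0) case.
A polynomial solution: f(k) = k*(k + 7)/24.
R(k) = B(k−1)·f(k)/C(k) = k*(k + 5)*(k + 7)/24; s_k = R·t_k = 5*k*(k + 7)/(12*(k + 3)*(k + 4)).
Verify: 10/(k**3 + 12*k**2 + 47*k + 60) matches t_k.
s_(n+1) = 5*(n**2 + 9*n + 8)/(12*(n**2 + 9*n + 20)) and s_(0) = 0, so S(n) = 5*(n**2 + 9*n + 8)/(12*(n**2 + 9*n + 20)).

S(n) = 5*(n**2 + 9*n + 8)/(12*(n**2 + 9*n + 20))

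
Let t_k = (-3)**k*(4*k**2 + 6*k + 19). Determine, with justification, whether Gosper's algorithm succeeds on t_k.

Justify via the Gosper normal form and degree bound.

Yes. s_k = (-3)**k*(-k**2 - 4).

t_(k+1)/t_k = 3*(-4*k**2 - 14*k - 29)/(4*k**2 + 6*k + 19).
Normal form (A,B,C) = (-3, 1, k**2 + 3*k/2 + 19/4).
Solve (-3)·f(k+1) − (1)·f(k) = k**2 + 3*k/2 + 19/4.
Degrees (0,0,2) ⇒ d ≤ 2.
Coefficient equations give f(k) = -(k**2 + 4)/4.
Then R = B(k−1)f/C = -(k**2 + 4)/(4*k**2 + 6*k + 19), so s_k = R(k)·t_k = (-3)**k*(-k**2 - 4).
Check: Δs_k = (-3)**k*(4*k**2 + 6*k + 19). ✓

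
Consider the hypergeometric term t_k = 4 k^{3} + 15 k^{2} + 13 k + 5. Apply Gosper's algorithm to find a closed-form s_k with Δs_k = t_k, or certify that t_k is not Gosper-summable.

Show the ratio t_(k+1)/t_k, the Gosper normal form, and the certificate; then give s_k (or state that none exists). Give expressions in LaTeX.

Step 1: r(k) = (4*k**3 + 27*k**2 + 55*k + 37)/(4*k**3 + 15*k**2 + 13*k + 5).
Factor: A=1; B=1; C=k**3 + 15*k**2/4 + 13*k/4 + 5/4.
Set up (1)·f(k+1) − (1)·f(k) − (k**3 + 15*k**2/4 + 13*k/4 + 5/4) = 0.
deg f ≤ 4 (via 0,0,3).
Solve for f: f(k) = k*(k**3 + 3*k**2 + 1)/4 (degree 4 ≤ 4).
So s_k = (B(k−1)f/C)·t_k = (k*(k**3 + 3*k**2 + 1)/(4*k**3 + 15*k**2 + 13*k + 5))·t_k = k**4 + 3*k**3 + k.
Check: Δs_k = 4*k**3 + 15*k**2 + 13*k + 5. ✓

s_k = k^{4} + 3 k^{3} + k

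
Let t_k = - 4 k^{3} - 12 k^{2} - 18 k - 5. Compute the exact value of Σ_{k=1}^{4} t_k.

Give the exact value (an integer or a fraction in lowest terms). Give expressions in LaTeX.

Σ = -960

Ratio r(k) = (4*k**3 + 24*k**2 + 54*k + 39)/(4*k**3 + 12*k**2 + 18*k + 5).
A = 1, B = 1, C = k**3 + 3*k**2 + 9*k/2 + 5/4.
f must satisfy (1)·f(k+1) − (1)·f(k) = k**3 + 3*k**2 + 9*k/2 + 5/4.
d = 4 from the (0,0,3) case.
Coefficient equations give f(k) = k*(k**3 + 2*k**2 + 4*k - 2)/4.
Certificate R = B(k−1)f/C = k*(k**3 + 2*k**2 + 4*k - 2)/(4*k**3 + 12*k**2 + 18*k + 5) gives s_k = k*(-k**3 - 2*k**2 - 4*k + 2).
Check: Δs_k = -4*k**3 - 12*k**2 - 18*k - 5. ✓
Σ_(k=1)^(4) t_k = s_(5) − s_(1) = -965 − (-5) = -960.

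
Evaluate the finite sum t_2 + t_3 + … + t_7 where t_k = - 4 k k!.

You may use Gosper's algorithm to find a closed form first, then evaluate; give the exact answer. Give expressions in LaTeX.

Σ = -161272

t_(k+1)/t_k = (k + 1)**2/k.
Factor: A=k + 1; B=1; C=k.
Set up (k + 1)·f(k+1) − (1)·f(k) − (k) = 0.
Bound: deg f ≤ 0.
Match coefficients ⇒ f(k) = 1.
Then R = B(k−1)f/C = 1/k, so s_k = R(k)·t_k = -4*factorial(k).
Check: Δs_k = -4*k*factorial(k). ✓
Telescoping: Σ = s_(8) − s_(2) = -161280 − (-8) = -161272.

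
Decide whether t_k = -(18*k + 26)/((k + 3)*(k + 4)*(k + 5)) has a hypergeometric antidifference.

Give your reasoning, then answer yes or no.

The ratio is (k + 3)*(9*k + 22)/((k + 6)*(9*k + 13)).
Factor: A=k + 3; B=k + 6; C=k + 13/9.
f must satisfy (k + 3)·f(k+1) − (k + 5)·f(k) = k + 13/9.
Bound: deg f ≤ 2.
A polynomial solution: f(k) = k*(5*k + 8)/27.
Certificate R = B(k−1)f/C = k*(k + 5)*(5*k + 8)/(3*(9*k + 13)) gives s_k = -2*k*(5*k + 8)/(3*(k + 3)*(k + 4)).
Check: Δs_k = 2*(-9*k - 13)/(k**3 + 12*k**2 + 47*k + 60). ✓

Yes. s_k = -2*k*(5*k + 8)/(3*(k + 3)*(k + 4)).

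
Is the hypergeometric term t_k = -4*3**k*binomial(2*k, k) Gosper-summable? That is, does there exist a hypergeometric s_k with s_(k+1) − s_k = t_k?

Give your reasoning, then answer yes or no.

No; the degree bound rules out any f.

Compute t_(k+1)/t_k: get 6*(2*k + 1)/(k + 1).
So A=12*k + 6 and B=k + 1, with C=1.
Key eq: (12*k + 6)·f(k+1) = (k)·f(k) + (1).
d = -1 from the (1,1,0) case.
deg f ≤ -1 is impossible — no certificate.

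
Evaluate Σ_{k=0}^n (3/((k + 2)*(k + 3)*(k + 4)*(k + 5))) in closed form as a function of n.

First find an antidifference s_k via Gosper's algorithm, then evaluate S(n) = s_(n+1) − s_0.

S(n) = (n**3 + 12*n**2 + 47*n + 36)/(24*(n**3 + 12*n**2 + 47*n + 60))

The ratio is (k + 2)/(k + 6).
Take A(k)=k + 2, B(k)=k + 6, C(k)=1.
Set up (k + 2)·f(k+1) − (k + 5)·f(k) − (1) = 0.
From deg A=1, deg B=1, deg C=0: d=3.
Solving with deg f ≤ 3: f(k) = k*(k**2 + 9*k + 26)/72.
R(k) = B(k−1)·f(k)/C(k) = k*(k + 5)*(k**2 + 9*k + 26)/72; s_k = R·t_k = k*(k**2 + 9*k + 26)/(24*(k + 2)*(k + 3)*(k + 4)).
Verify: 3/(k**4 + 14*k**3 + 71*k**2 + 154*k + 120) matches t_k.
Evaluate: s_(n+1) = (n**3 + 12*n**2 + 47*n + 36)/(24*(n**3 + 12*n**2 + 47*n + 60)); subtract s_(0) = 0 ⇒ S(n) = (n**3 + 12*n**2 + 47*n + 36)/(24*(n**3 + 12*n**2 + 47*n + 60)).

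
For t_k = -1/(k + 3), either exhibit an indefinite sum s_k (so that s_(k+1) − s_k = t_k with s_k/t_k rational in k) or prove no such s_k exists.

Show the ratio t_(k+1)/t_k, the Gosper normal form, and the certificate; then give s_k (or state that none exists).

none — t_k is not Gosper-summable

r(k) = (k + 3)/(k + 4) after simplifying.
Normal form (A,B,C) = (k + 3, k + 4, 1).
Solve (k + 3)·f(k+1) − (k + 3)·f(k) = 1.
deg f ≤ 0 (via 1,1,0).
f = c0 ⇒ A·f(k+1) − B(k−1)·f(k) − C = -1. The system {-1 = 0} is inconsistent; no antidifference.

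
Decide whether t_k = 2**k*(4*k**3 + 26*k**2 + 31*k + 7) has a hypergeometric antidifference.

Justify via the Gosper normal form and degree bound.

The ratio is 2*(4*k**3 + 38*k**2 + 95*k + 68)/(4*k**3 + 26*k**2 + 31*k + 7).
Gosper form: A/B · C(k+1)/C(k) with A=2, B=1, C=k**3 + 13*k**2/2 + 31*k/4 + 7/4.
f must satisfy (2)·f(k+1) − (1)·f(k) = k**3 + 13*k**2/2 + 31*k/4 + 7/4.
deg f ≤ 3 (via 0,0,3).
Solve for f: f(k) = (4*k**3 + 2*k**2 - k - 3)/4 (degree 3 ≤ 3).
Get s_k = R·t_k = 2**k*(4*k**3 + 2*k**2 - k - 3) with R(k) = B(k−1)f(k)/C(k) = (4*k**3 + 2*k**2 - k - 3)/(4*k**3 + 26*k**2 + 31*k + 7).
Δs = 2**k*(4*k**3 + 26*k**2 + 31*k + 7), as required.

Yes. s_k = 2**k*(4*k**3 + 2*k**2 - k - 3).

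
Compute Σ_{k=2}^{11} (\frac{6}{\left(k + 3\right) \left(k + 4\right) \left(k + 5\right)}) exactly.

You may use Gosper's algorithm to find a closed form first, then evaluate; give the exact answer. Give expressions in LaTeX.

Σ = 7/80

The ratio is (k + 3)/(k + 6).
Gosper form: A/B · C(k+1)/C(k) with A=k + 3, B=k + 6, C=1.
Key eq: (k + 3)·f(k+1) = (k + 5)·f(k) + (1).
From deg A=1, deg B=1, deg C=0: d=2.
A polynomial solution: f(k) = k*(k + 7)/24.
R(k) = B(k−1)·f(k)/C(k) = k*(k + 5)*(k + 7)/24; s_k = R·t_k = k*(k + 7)/(4*(k + 3)*(k + 4)).
Check: Δs_k = 6/(k**3 + 12*k**2 + 47*k + 60). ✓
Telescoping: Σ = s_(12) − s_(2) = 19/80 − (3/20) = 7/80.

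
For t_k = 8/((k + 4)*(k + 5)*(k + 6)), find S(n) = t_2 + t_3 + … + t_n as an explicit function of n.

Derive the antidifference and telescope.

Step 1: r(k) = (k + 4)/(k + 7).
A = k + 4, B = k + 7, C = 1.
Set up (k + 4)·f(k+1) − (k + 6)·f(k) − (1) = 0.
Degrees (1,1,0) ⇒ d ≤ 2.
Match coefficients ⇒ f(k) = k*(k + 9)/40.
Certificate R = B(k−1)f/C = k*(k + 6)*(k + 9)/40 gives s_k = k*(k + 9)/(5*(k + 4)*(k + 5)).
Verify: 8/(k**3 + 15*k**2 + 74*k + 120) matches t_k.
s_(n+1) = (n**2 + 11*n + 10)/(5*(n**2 + 11*n + 30)) and s_(2) = 11/105, so S(n) = 2*(n**2 + 11*n - 12)/(21*(n**2 + 11*n + 30)).

S(n) = 2*(n**2 + 11*n - 12)/(21*(n**2 + 11*n + 30))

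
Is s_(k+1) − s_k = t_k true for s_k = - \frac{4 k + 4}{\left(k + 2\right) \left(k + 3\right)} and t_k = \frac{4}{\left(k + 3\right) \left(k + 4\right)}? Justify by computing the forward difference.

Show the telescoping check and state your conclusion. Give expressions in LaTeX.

Invalid: residual - \frac{8}{k^{3} + 9 k^{2} + 26 k + 24} ≠ 0.

s_(k+1) = 4*(-k - 2)/((k + 3)*(k + 4))
s_(k+1) − s_k = 4*k/(k**3 + 9*k**2 + 26*k + 24)
(s_(k+1) − s_k) − t_k = -8/(k**3 + 9*k**2 + 26*k + 24)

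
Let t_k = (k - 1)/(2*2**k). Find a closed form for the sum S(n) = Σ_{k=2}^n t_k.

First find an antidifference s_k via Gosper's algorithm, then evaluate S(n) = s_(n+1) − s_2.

r(k) = k/(2*(k - 1)) after simplifying.
Normal form (A,B,C) = (1/2, 1, k - 1).
Set up (1/2)·f(k+1) − (1)·f(k) − (k - 1) = 0.
Bound: deg f ≤ 1.
A polynomial solution: f(k) = -2*k.
So s_k = (B(k−1)f/C)·t_k = (-2*k/(k - 1))·t_k = -k/2**k.
Verify: (k - 1)/(2*2**k) matches t_k.
Evaluate: s_(n+1) = 2**(-n - 1)*(-n - 1); subtract s_(2) = -1/2 ⇒ S(n) = 2**(-n - 1)*(2**n - n - 1).

S(n) = 2**(-n - 1)*(2**n - n - 1)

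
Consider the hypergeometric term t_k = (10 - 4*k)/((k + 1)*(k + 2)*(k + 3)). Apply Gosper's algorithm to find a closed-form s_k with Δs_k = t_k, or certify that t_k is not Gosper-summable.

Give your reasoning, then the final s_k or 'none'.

s_k = k*(3*k + 17)/(2*(k + 1)*(k + 2))

The ratio is (k + 1)*(2*k - 3)/((k + 4)*(2*k - 5)).
So A=k + 1 and B=k + 4, with C=k - 5/2.
Set up (k + 1)·f(k+1) − (k + 3)·f(k) − (k - 5/2) = 0.
deg f ≤ 2 (via 1,1,1).
Coefficient equations give f(k) = -k*(3*k + 17)/8.
Get s_k = R·t_k = k*(3*k + 17)/(2*(k + 1)*(k + 2)) with R(k) = B(k−1)f(k)/C(k) = -k*(k + 3)*(3*k + 17)/(4*(2*k - 5)).
s_(k+1) − s_k = 2*(5 - 2*k)/(k**3 + 6*k**2 + 11*k + 6) = t_k.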